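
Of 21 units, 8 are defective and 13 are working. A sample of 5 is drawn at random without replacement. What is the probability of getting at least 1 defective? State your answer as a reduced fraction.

There are C(21,5) = 20349 ways to choose the 5.
Favorable selections (at least 1 defective): C(8,1)·C(13,4) + C(8,2)·C(13,3) + C(8,3)·C(13,2) + C(8,4)·C(13,1) + C(8,5)·C(13,0) = 5720 + 8008 + 4368 + 910 + 56 = 19062.
Probability = 19062/20349 = 2118/2261.

2118/2261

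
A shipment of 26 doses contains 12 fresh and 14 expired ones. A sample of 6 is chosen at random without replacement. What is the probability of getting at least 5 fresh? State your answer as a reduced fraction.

There are C(26,6) = 230230 ways to choose the 6.
Favorable selections (at least 5 fresh): C(12,5)·C(14,1) + C(12,6)·C(14,0) = 11088 + 924 = 12012.
Probability = 12012/230230 = 6/115.

6/115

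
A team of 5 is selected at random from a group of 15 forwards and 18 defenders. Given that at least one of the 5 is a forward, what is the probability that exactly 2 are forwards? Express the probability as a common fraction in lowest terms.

Work in counts. Selections with at least one forward: C(33,5) − C(18,5) = 237336 − 8568 = 228768.
Of those, selections where exactly 2 are forwards: C(15,2)·C(18,3) = 105·816 = 85680.
Conditional probability = 85680/228768 = 1785/4766.

1785/4766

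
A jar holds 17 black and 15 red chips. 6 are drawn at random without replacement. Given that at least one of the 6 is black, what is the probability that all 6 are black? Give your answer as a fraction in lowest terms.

Work in counts. Selections with at least one black: C(32,6) − C(15,6) = 906192 − 5005 = 901187.
Of those, selections where all 6 are black: C(17,6) = 12376.
Conditional probability = 12376/901187 = 104/7573.

104/7573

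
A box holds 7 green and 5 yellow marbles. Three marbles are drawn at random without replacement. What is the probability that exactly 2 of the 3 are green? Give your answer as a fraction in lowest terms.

The sample space is all 3-subsets of the 12: C(12,3) = 220.
Selections with exactly 2 green: choose 2 of the 7 green and 1 of the 5 yellow, C(7,2)·C(5,1) = 21·5 = 105.
Probability = 105/220 = 21/44.

21/44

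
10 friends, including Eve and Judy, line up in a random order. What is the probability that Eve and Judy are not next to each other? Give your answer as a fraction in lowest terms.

There are 10! = 3628800 arrangements.
Arrangements with Eve and Judy adjacent: 2·9! = 725760.
So not adjacent: 3628800 − 725760 = 2903040, probability 2903040/3628800 = 4/5.

4/5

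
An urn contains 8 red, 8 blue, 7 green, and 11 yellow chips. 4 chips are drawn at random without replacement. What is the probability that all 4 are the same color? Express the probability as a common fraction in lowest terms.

There are C(34,4) = 46376 ways to draw 4 chips.
All same color: C(8,4) + C(8,4) + C(7,4) + C(11,4) = 70 + 70 + 35 + 330 = 505.
Probability = 505/46376.

505/46376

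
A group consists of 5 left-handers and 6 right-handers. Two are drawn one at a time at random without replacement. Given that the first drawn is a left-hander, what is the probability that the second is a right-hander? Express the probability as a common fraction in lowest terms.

3/5

After removing one left-hander, 10 remain: 4 left-handers and 6 right-handers.
So the probability the next is a right-hander is 6/10 = 3/5.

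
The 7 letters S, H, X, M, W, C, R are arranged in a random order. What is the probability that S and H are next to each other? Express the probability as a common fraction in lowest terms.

2/7

There are 7! = 5040 arrangements.
Treat S and H as a block: 6! arrangements of the blocks × 2 orders within the block = 2·720 = 1440.
Probability = 1440/5040 = 2/7.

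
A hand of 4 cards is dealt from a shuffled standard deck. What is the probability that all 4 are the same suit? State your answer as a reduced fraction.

44/4165

There are C(52,4) = 270725 possible 4-card hands.
Hands of one suit: 4 suits × C(13,4) = 4·715 = 2860.
Probability = 2860/270725 = 44/4165.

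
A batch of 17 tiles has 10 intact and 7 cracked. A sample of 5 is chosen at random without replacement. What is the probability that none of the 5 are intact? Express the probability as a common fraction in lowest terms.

3/884

There are C(17,5) = 6188 possible selections.
Selections with no intact (all cracked): C(7,5) = 21.
Probability = 21/6188 = 3/884.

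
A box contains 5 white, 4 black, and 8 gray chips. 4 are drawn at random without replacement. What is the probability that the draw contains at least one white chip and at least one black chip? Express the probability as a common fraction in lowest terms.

There are C(17,4) = 2380 possible draws.
By inclusion-exclusion on the complements, draws missing all white or all black: C(12,4) + C(13,4) − C(8,4) = 495 + 715 − 70 = 1140.
So draws with at least one of each: 2380 − 1140 = 1240, probability 1240/2380 = 62/119.

62/119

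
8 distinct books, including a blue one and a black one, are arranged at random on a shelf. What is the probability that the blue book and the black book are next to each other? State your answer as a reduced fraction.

1/4

There are 8! = 40320 arrangements.
Treat the blue book and the black book as a block: 7! arrangements of the blocks × 2 orders within the block = 2·5040 = 10080.
Probability = 10080/40320 = 1/4.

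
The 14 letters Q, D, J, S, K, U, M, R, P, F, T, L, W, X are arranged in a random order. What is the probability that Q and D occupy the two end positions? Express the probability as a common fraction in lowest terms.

1/91

There are 14! = 87178291200 arrangements.
Place Q and D at the ends in 2 ways, arrange the remaining 12 in 12! = 479001600 ways: 2·479001600 = 958003200.
Probability = 958003200/87178291200 = 1/91.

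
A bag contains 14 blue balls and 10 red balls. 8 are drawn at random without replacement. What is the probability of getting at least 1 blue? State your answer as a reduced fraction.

There are C(24,8) = 735471 ways to choose the 8.
The complement is all 8 are red: C(10,8) = 45.
Probability = 1 − 45/735471 = 735426/735471 = 81714/81719.

81714/81719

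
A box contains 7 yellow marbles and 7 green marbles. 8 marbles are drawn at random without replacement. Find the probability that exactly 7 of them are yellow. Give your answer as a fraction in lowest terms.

There are C(14,8) = 3003 ways to choose 8 from 14.
Selections with exactly 7 yellow: choose 7 of the 7 yellow and 1 of the 7 green, C(7,7)·C(7,1) = 1·7 = 7.
Probability = 7/3003 = 1/429.

1/429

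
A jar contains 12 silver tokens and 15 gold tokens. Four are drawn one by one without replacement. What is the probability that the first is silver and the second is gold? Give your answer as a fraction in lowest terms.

10/39

Multiply the conditional probabilities at each draw: 12/27 · 15/26 = 180/702 = 10/39.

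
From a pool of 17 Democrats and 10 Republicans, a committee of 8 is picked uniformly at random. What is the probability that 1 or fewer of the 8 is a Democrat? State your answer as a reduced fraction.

139/148005

Total selections: C(27,8) = 2220075.
Favorable selections (1 or fewer Democrat): C(17,0)·C(10,8) + C(17,1)·C(10,7) = 45 + 2040 = 2085.
Probability = 2085/2220075 = 139/148005.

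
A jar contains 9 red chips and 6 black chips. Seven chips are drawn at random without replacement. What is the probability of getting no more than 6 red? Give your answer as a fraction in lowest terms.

711/715

Total selections: C(15,7) = 6435.
Favorable selections (no more than 6 red): C(9,1)·C(6,6) + C(9,2)·C(6,5) + C(9,3)·C(6,4) + C(9,4)·C(6,3) + C(9,5)·C(6,2) + C(9,6)·C(6,1) = 9 + 216 + 1260 + 2520 + 1890 + 504 = 6399.
Probability = 6399/6435 = 711/715.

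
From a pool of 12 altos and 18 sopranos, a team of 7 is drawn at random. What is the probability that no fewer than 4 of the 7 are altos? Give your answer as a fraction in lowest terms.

1507/5655

Total selections: C(30,7) = 2035800.
Favorable selections (no fewer than 4 altos): C(12,4)·C(18,3) + C(12,5)·C(18,2) + C(12,6)·C(18,1) + C(12,7)·C(18,0) = 403920 + 121176 + 16632 + 792 = 542520.
Probability = 542520/2035800 = 1507/5655.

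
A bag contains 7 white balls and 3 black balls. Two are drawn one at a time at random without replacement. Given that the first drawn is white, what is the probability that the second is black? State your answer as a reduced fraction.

After removing one white, 9 remain: 6 white and 3 black.
So the probability the next is black is 3/9 = 1/3.

1/3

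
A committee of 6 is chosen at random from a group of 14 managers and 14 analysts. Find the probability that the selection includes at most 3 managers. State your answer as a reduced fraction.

There are C(28,6) = 376740 ways to choose the 6.
Favorable selections (at most 3 managers): C(14,0)·C(14,6) + C(14,1)·C(14,5) + C(14,2)·C(14,4) + C(14,3)·C(14,3) = 3003 + 28028 + 91091 + 132496 = 254618.
Probability = 254618/376740 = 1399/2070.

1399/2070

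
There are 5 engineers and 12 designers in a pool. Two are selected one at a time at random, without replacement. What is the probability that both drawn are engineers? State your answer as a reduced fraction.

5/68

Multiply the conditional probabilities at each draw: 5/17 · 4/16 = 20/272 = 5/68.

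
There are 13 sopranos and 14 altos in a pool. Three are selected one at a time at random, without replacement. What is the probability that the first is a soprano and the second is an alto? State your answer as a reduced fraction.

7/27

Multiply the conditional probabilities at each draw: 13/27 · 14/26 = 182/702 = 7/27.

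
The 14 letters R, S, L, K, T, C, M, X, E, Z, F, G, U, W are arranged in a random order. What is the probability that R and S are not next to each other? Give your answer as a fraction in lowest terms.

There are 14! = 87178291200 arrangements.
Arrangements with R and S adjacent: 2·13! = 12454041600.
So not adjacent: 87178291200 − 12454041600 = 74724249600, probability 74724249600/87178291200 = 6/7.

6/7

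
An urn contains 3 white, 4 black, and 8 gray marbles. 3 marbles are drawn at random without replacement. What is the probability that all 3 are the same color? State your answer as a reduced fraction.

61/455

There are C(15,3) = 455 ways to draw 3 marbles.
All same color: C(3,3) + C(4,3) + C(8,3) = 1 + 4 + 56 = 61.
Probability = 61/455.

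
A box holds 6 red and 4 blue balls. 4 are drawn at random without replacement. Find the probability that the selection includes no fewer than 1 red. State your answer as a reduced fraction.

209/210

Total selections: C(10,4) = 210.
Favorable selections (no fewer than 1 red): C(6,1)·C(4,3) + C(6,2)·C(4,2) + C(6,3)·C(4,1) + C(6,4)·C(4,0) = 24 + 90 + 80 + 15 = 209.
Probability = 209/210.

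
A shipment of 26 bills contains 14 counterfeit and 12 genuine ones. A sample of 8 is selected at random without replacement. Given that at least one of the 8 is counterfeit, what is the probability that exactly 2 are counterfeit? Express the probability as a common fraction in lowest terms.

Work in counts. Selections with at least one counterfeit: C(26,8) − C(12,8) = 1562275 − 495 = 1561780.
Of those, selections where exactly 2 are counterfeit: C(14,2)·C(12,6) = 91·924 = 84084.
Conditional probability = 84084/1561780 = 1911/35495.

1911/35495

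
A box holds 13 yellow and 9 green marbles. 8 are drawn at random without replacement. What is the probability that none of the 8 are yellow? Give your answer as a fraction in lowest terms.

1/35530

There are C(22,8) = 319770 possible selections.
Selections with no yellow (all green): C(9,8) = 9.
Probability = 9/319770 = 1/35530.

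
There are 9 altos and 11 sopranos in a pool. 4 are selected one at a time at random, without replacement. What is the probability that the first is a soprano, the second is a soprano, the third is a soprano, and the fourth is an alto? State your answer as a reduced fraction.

99/1292

Multiply the conditional probabilities at each draw: 11/20 · 10/19 · 9/18 · 9/17 = 8910/116280 = 99/1292.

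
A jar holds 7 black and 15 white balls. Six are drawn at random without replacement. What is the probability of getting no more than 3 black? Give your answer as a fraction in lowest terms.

Total selections: C(22,6) = 74613.
Count the complement (more than 3 black): C(7,4)·C(15,2) + C(7,5)·C(15,1) + C(7,6)·C(15,0) = 3675 + 315 + 7 = 3997.
Probability = 1 − 3997/74613 = 70616/74613 = 10088/10659.

10088/10659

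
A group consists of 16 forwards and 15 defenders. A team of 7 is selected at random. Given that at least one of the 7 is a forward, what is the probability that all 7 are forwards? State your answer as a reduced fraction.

44/10089

Work in counts. Selections with at least one forward: C(31,7) − C(15,7) = 2629575 − 6435 = 2623140.
Of those, selections where all 7 are forwards: C(16,7) = 11440.
Conditional probability = 11440/2623140 = 44/10089.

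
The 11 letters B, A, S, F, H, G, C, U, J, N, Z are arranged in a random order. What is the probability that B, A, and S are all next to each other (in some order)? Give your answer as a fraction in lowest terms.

There are 11! = 39916800 arrangements.
Treat the three as one block: 9! placements × 3! orders within the block = 362880·6 = 2177280.
Probability = 2177280/39916800 = 3/55.

3/55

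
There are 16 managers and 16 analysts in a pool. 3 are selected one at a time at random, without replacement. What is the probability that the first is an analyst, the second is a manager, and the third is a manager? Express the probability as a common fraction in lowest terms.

4/31

Multiply the conditional probabilities at each draw: 16/32 · 16/31 · 15/30 = 3840/29760 = 4/31.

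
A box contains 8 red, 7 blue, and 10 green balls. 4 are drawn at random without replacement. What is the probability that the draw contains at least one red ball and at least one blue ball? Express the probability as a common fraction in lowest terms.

There are C(25,4) = 12650 possible draws.
By inclusion-exclusion on the complements, draws missing all red or all blue: C(17,4) + C(18,4) − C(10,4) = 2380 + 3060 − 210 = 5230.
So draws with at least one of each: 12650 − 5230 = 7420, probability 7420/12650 = 742/1265.

742/1265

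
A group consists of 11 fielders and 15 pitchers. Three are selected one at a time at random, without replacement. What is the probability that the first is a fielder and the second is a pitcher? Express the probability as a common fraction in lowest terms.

Multiply the conditional probabilities at each draw: 11/26 · 15/25 = 165/650 = 33/130.

33/130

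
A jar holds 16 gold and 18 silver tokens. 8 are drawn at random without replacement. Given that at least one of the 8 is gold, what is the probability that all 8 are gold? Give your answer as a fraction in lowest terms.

65/91477

Work in counts. Selections with at least one gold: C(34,8) − C(18,8) = 18156204 − 43758 = 18112446.
Of those, selections where all 8 are gold: C(16,8) = 12870.
Conditional probability = 12870/18112446 = 65/91477.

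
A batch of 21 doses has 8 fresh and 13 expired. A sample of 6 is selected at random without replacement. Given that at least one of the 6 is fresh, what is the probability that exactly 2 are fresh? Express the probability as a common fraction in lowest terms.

5005/13137

Work in counts. Selections with at least one fresh: C(21,6) − C(13,6) = 54264 − 1716 = 52548.
Of those, selections where exactly 2 are fresh: C(8,2)·C(13,4) = 28·715 = 20020.
Conditional probability = 20020/52548 = 5005/13137.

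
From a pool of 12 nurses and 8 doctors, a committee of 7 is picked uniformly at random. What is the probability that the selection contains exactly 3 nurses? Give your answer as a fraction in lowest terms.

The sample space is all 7-subsets of the 20: C(20,7) = 77520.
Selections with exactly 3 nurses: choose 3 of the 12 nurses and 4 of the 8 doctors, C(12,3)·C(8,4) = 220·70 = 15400.
Probability = 15400/77520 = 385/1938.

385/1938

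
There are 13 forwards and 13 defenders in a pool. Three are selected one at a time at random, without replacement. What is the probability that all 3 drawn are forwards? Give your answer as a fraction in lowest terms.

11/100

Multiply the conditional probabilities at each draw: 13/26 · 12/25 · 11/24 = 1716/15600 = 11/100.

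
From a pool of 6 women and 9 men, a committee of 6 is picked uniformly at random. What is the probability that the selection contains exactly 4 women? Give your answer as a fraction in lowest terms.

108/1001

Total number of selections: C(15,6) = 5005.
Selections with exactly 4 women: choose 4 of the 6 women and 2 of the 9 men, C(6,4)·C(9,2) = 15·36 = 540.
Probability = 540/5005 = 108/1001.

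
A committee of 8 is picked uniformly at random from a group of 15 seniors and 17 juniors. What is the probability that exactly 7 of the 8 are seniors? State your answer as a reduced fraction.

Total number of selections: C(32,8) = 10518300.
Selections with exactly 7 seniors: choose 7 of the 15 seniors and 1 of the 17 juniors, C(15,7)·C(17,1) = 6435·17 = 109395.
Probability = 109395/10518300 = 187/17980.

187/17980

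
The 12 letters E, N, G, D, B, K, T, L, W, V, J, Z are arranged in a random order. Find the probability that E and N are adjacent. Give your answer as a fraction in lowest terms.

There are 12! = 479001600 arrangements.
Treat E and N as a block: 11! arrangements of the blocks × 2 orders within the block = 2·39916800 = 79833600.
Probability = 79833600/479001600 = 1/6.

1/6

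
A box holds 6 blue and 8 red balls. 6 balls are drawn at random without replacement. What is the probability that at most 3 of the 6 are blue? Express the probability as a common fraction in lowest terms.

Total selections: C(14,6) = 3003.
Favorable selections (at most 3 blue): C(6,0)·C(8,6) + C(6,1)·C(8,5) + C(6,2)·C(8,4) + C(6,3)·C(8,3) = 28 + 336 + 1050 + 1120 = 2534.
Probability = 2534/3003 = 362/429.

362/429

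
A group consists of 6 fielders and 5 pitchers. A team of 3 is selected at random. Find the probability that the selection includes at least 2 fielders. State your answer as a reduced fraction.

19/33

Total selections: C(11,3) = 165.
Favorable selections (at least 2 fielders): C(6,2)·C(5,1) + C(6,3)·C(5,0) = 75 + 20 = 95.
Probability = 95/165 = 19/33.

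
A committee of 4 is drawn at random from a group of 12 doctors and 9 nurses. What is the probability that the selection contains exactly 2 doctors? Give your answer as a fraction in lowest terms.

264/665

There are C(21,4) = 5985 ways to choose 4 from 21.
Selections with exactly 2 doctors: choose 2 of the 12 doctors and 2 of the 9 nurses, C(12,2)·C(9,2) = 66·36 = 2376.
Probability = 2376/5985 = 264/665.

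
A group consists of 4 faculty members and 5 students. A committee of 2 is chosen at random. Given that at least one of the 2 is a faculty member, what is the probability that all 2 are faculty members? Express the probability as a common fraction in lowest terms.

3/13

Work in counts. Selections with at least one faculty member: C(9,2) − C(5,2) = 36 − 10 = 26.
Of those, selections where all 2 are faculty members: C(4,2) = 6.
Conditional probability = 6/26 = 3/13.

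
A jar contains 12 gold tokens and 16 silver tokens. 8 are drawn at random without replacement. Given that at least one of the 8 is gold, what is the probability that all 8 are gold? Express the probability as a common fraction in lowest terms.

Work in counts. Selections with at least one gold: C(28,8) − C(16,8) = 3108105 − 12870 = 3095235.
Of those, selections where all 8 are gold: C(12,8) = 495.
Conditional probability = 495/3095235 = 1/6253.

1/6253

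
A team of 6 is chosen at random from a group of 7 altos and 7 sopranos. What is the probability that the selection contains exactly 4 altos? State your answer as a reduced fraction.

Total number of selections: C(14,6) = 3003.
Selections with exactly 4 altos: choose 4 of the 7 altos and 2 of the 7 sopranos, C(7,4)·C(7,2) = 35·21 = 735.
Probability = 735/3003 = 35/143.

35/143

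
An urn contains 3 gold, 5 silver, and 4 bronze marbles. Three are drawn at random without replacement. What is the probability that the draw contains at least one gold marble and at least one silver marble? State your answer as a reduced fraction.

21/44

There are C(12,3) = 220 possible draws.
By inclusion-exclusion on the complements, draws missing all gold or all silver: C(9,3) + C(7,3) − C(4,3) = 84 + 35 − 4 = 115.
So draws with at least one of each: 220 − 115 = 105, probability 105/220 = 21/44.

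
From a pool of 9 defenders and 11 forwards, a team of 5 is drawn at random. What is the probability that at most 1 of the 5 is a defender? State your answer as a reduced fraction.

143/646

There are C(20,5) = 15504 ways to choose the 5.
Favorable selections (at most 1 defender): C(9,0)·C(11,5) + C(9,1)·C(11,4) = 462 + 2970 = 3432.
Probability = 3432/15504 = 143/646.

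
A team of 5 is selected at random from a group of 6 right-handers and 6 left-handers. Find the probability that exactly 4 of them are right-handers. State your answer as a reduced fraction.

Total number of selections: C(12,5) = 792.
Selections with exactly 4 right-handers: choose 4 of the 6 right-handers and 1 of the 6 left-handers, C(6,4)·C(6,1) = 15·6 = 90.
Probability = 90/792 = 5/44.

5/44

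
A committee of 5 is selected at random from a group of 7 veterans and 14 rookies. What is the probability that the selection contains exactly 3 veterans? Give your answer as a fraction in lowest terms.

455/2907

The sample space is all 5-subsets of the 21: C(21,5) = 20349.
Selections with exactly 3 veterans: choose 3 of the 7 veterans and 2 of the 14 rookies, C(7,3)·C(14,2) = 35·91 = 3185.
Probability = 3185/20349 = 455/2907.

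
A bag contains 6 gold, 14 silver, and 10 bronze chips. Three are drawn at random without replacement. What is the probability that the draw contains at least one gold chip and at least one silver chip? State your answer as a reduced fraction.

57/145

There are C(30,3) = 4060 possible draws.
By inclusion-exclusion on the complements, draws missing all gold or all silver: C(24,3) + C(16,3) − C(10,3) = 2024 + 560 − 120 = 2464.
So draws with at least one of each: 4060 − 2464 = 1596, probability 1596/4060 = 57/145.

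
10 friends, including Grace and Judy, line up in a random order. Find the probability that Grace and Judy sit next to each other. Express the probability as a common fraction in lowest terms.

There are 10! = 3628800 arrangements.
Treat Grace and Judy as a block: 9! arrangements of the blocks × 2 orders within the block = 2·362880 = 725760.
Probability = 725760/3628800 = 1/5.

1/5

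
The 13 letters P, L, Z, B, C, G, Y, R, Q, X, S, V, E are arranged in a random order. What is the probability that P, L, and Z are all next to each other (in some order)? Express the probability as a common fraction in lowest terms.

There are 13! = 6227020800 arrangements.
Treat the three as one block: 11! placements × 3! orders within the block = 39916800·6 = 239500800.
Probability = 239500800/6227020800 = 1/26.

1/26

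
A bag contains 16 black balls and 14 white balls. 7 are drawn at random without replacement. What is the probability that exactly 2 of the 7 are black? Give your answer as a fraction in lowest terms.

Total number of selections: C(30,7) = 2035800.
Selections with exactly 2 black: choose 2 of the 16 black and 5 of the 14 white, C(16,2)·C(14,5) = 120·2002 = 240240.
Probability = 240240/2035800 = 154/1305.

154/1305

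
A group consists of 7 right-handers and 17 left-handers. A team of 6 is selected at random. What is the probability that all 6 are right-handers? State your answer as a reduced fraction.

There are C(24,6) = 134596 possible selections.
Selections with all right-handers: C(7,6) = 7.
Probability = 7/134596 = 1/19228.

1/19228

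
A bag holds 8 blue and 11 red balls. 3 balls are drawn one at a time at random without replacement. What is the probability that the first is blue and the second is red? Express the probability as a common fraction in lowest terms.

Multiply the conditional probabilities at each draw: 8/19 · 11/18 = 88/342 = 44/171.

44/171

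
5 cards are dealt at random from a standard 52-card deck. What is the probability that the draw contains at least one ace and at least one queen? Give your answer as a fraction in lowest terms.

There are C(52,5) = 2598960 possible draws.
By inclusion-exclusion on the complements, draws missing all aces or all queens: C(48,5) + C(48,5) − C(44,5) = 1712304 + 1712304 − 1086008 = 2338600.
So draws with at least one of each: 2598960 − 2338600 = 260360, probability 260360/2598960 = 6509/64974.

6509/64974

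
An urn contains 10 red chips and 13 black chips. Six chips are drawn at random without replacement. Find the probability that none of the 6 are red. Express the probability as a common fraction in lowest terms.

There are C(23,6) = 100947 possible selections.
Selections with no red (all black): C(13,6) = 1716.
Probability = 1716/100947 = 52/3059.

52/3059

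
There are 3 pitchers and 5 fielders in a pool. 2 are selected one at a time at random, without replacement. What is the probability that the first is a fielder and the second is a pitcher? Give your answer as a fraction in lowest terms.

Multiply the conditional probabilities at each draw: 5/8 · 3/7 = 15/56.

15/56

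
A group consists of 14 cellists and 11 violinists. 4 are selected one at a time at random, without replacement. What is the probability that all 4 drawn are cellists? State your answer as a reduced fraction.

Multiply the conditional probabilities at each draw: 14/25 · 13/24 · 12/23 · 11/22 = 24024/303600 = 91/1150.

91/1150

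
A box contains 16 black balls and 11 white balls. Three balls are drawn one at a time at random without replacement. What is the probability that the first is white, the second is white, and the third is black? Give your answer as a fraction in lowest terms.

Multiply the conditional probabilities at each draw: 11/27 · 10/26 · 16/25 = 1760/17550 = 176/1755.

176/1755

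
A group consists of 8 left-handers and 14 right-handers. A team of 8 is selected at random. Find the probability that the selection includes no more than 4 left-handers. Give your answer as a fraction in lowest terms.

5395/5814

There are C(22,8) = 319770 ways to choose the 8.
Count the complement (more than 4 left-handers): C(8,5)·C(14,3) + C(8,6)·C(14,2) + C(8,7)·C(14,1) + C(8,8)·C(14,0) = 20384 + 2548 + 112 + 1 = 23045.
Probability = 1 − 23045/319770 = 296725/319770 = 5395/5814.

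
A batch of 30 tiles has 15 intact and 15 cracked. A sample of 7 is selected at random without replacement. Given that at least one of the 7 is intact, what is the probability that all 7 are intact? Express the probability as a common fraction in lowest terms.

Work in counts. Selections with at least one intact: C(30,7) − C(15,7) = 2035800 − 6435 = 2029365.
Of those, selections where all 7 are intact: C(15,7) = 6435.
Conditional probability = 6435/2029365 = 11/3469.

11/3469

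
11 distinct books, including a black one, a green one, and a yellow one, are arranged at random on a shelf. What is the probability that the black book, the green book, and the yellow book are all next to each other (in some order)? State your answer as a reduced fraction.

3/55

There are 11! = 39916800 arrangements.
Treat the three as one block: 9! placements × 3! orders within the block = 362880·6 = 2177280.
Probability = 2177280/39916800 = 3/55.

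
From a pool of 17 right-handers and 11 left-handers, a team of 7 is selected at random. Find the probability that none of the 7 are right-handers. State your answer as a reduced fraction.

1/3588

There are C(28,7) = 1184040 possible selections.
Selections with no right-handers (all left-handers): C(11,7) = 330.
Probability = 330/1184040 = 1/3588.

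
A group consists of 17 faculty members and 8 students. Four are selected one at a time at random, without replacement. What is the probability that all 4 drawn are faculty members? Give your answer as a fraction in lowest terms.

238/1265

Multiply the conditional probabilities at each draw: 17/25 · 16/24 · 15/23 · 14/22 = 57120/303600 = 238/1265.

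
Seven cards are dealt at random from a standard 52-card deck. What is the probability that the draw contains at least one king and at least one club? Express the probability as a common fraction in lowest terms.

53122231/133784560

There are C(52,7) = 133784560 possible draws.
By inclusion-exclusion on the complements, draws missing all kings or all clubs: C(48,7) + C(39,7) − C(36,7) = 73629072 + 15380937 − 8347680 = 80662329.
So draws with at least one of each: 133784560 − 80662329 = 53122231, probability 53122231/133784560.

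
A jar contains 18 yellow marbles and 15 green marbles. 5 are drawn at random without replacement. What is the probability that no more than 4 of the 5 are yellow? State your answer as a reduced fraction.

9532/9889

Total selections: C(33,5) = 237336.
The complement is exactly 5 yellow: C(18,5)·C(15,0) = 8568.
Probability = 1 − 8568/237336 = 228768/237336 = 9532/9889.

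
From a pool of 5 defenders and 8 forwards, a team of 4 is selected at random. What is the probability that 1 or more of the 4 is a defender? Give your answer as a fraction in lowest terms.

129/143

There are C(13,4) = 715 ways to choose the 4.
The complement is all 4 are forwards: C(8,4) = 70.
Probability = 1 − 70/715 = 645/715 = 129/143.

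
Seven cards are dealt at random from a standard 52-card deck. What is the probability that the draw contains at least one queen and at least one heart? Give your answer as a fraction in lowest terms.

53122231/133784560

There are C(52,7) = 133784560 possible draws.
By inclusion-exclusion on the complements, draws missing all queens or all hearts: C(48,7) + C(39,7) − C(36,7) = 73629072 + 15380937 − 8347680 = 80662329.
So draws with at least one of each: 133784560 − 80662329 = 53122231, probability 53122231/133784560.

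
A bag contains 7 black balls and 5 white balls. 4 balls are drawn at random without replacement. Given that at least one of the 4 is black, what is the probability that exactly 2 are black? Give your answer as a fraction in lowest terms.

Work in counts. Selections with at least one black: C(12,4) − C(5,4) = 495 − 5 = 490.
Of those, selections where exactly 2 are black: C(7,2)·C(5,2) = 21·10 = 210.
Conditional probability = 210/490 = 3/7.

3/7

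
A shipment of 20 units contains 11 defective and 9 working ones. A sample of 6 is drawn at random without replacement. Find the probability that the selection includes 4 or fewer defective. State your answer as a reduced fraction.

There are C(20,6) = 38760 ways to choose the 6.
Count the complement (more than 4 defective): C(11,5)·C(9,1) + C(11,6)·C(9,0) = 4158 + 462 = 4620.
Probability = 1 − 4620/38760 = 34140/38760 = 569/646.

569/646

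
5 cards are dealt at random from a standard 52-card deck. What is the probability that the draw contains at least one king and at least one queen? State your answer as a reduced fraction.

6509/64974

There are C(52,5) = 2598960 possible draws.
By inclusion-exclusion on the complements, draws missing all kings or all queens: C(48,5) + C(48,5) − C(44,5) = 1712304 + 1712304 − 1086008 = 2338600.
So draws with at least one of each: 2598960 − 2338600 = 260360, probability 260360/2598960 = 6509/64974.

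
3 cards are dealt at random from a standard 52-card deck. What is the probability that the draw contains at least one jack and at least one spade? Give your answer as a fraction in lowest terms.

33/260

There are C(52,3) = 22100 possible draws.
By inclusion-exclusion on the complements, draws missing all jacks or all spades: C(48,3) + C(39,3) − C(36,3) = 17296 + 9139 − 7140 = 19295.
So draws with at least one of each: 22100 − 19295 = 2805, probability 2805/22100 = 33/260.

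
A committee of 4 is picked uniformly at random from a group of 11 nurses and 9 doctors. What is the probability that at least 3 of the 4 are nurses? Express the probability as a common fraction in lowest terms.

121/323

Total selections: C(20,4) = 4845.
Favorable selections (at least 3 nurses): C(11,3)·C(9,1) + C(11,4)·C(9,0) = 1485 + 330 = 1815.
Probability = 1815/4845 = 121/323.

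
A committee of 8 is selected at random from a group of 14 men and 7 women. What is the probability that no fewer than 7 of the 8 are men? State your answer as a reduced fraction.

429/3230

Total selections: C(21,8) = 203490.
Favorable selections (no fewer than 7 men): C(14,7)·C(7,1) + C(14,8)·C(7,0) = 24024 + 3003 = 27027.
Probability = 27027/203490 = 429/3230.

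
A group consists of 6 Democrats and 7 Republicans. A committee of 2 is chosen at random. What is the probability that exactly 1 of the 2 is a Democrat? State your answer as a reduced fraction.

The sample space is all 2-subsets of the 13: C(13,2) = 78.
Selections with exactly 1 Democrat: choose 1 of the 6 Democrats and 1 of the 7 Republicans, C(6,1)·C(7,1) = 6·7 = 42.
Probability = 42/78 = 7/13.

7/13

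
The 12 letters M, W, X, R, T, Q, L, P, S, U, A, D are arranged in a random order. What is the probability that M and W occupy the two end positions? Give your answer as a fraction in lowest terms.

There are 12! = 479001600 arrangements.
Place M and W at the ends in 2 ways, arrange the remaining 10 in 10! = 3628800 ways: 2·3628800 = 7257600.
Probability = 7257600/479001600 = 1/66.

1/66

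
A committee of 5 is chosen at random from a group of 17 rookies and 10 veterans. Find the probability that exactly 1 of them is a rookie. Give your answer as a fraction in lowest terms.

119/2691

There are C(27,5) = 80730 ways to choose 5 from 27.
Selections with exactly 1 rookie: choose 1 of the 17 rookies and 4 of the 10 veterans, C(17,1)·C(10,4) = 17·210 = 3570.
Probability = 3570/80730 = 119/2691.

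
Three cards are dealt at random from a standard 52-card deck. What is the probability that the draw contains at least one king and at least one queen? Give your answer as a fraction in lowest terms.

There are C(52,3) = 22100 possible draws.
By inclusion-exclusion on the complements, draws missing all kings or all queens: C(48,3) + C(48,3) − C(44,3) = 17296 + 17296 − 13244 = 21348.
So draws with at least one of each: 22100 − 21348 = 752, probability 752/22100 = 188/5525.

188/5525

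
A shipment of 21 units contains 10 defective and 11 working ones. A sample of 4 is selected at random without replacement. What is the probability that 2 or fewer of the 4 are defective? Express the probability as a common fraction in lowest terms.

99/133

There are C(21,4) = 5985 ways to choose the 4.
Count the complement (more than 2 defective): C(10,3)·C(11,1) + C(10,4)·C(11,0) = 1320 + 210 = 1530.
Probability = 1 − 1530/5985 = 4455/5985 = 99/133.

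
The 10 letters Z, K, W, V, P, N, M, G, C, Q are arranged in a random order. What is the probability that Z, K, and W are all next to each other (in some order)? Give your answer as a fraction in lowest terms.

There are 10! = 3628800 arrangements.
Treat the three as one block: 8! placements × 3! orders within the block = 40320·6 = 241920.
Probability = 241920/3628800 = 1/15.

1/15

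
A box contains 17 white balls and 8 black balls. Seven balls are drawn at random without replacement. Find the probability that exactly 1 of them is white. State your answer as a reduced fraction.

There are C(25,7) = 480700 ways to choose 7 from 25.
Selections with exactly 1 white: choose 1 of the 17 white and 6 of the 8 black, C(17,1)·C(8,6) = 17·28 = 476.
Probability = 476/480700 = 119/120175.

119/120175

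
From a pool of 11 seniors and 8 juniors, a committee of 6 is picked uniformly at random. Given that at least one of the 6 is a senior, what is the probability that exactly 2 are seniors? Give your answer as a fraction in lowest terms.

25/176

Work in counts. Selections with at least one senior: C(19,6) − C(8,6) = 27132 − 28 = 27104.
Of those, selections where exactly 2 are seniors: C(11,2)·C(8,4) = 55·70 = 3850.
Conditional probability = 3850/27104 = 25/176.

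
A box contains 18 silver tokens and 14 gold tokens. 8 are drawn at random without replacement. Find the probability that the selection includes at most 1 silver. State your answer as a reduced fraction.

1661/269700

Total selections: C(32,8) = 10518300.
Favorable selections (at most 1 silver): C(18,0)·C(14,8) + C(18,1)·C(14,7) = 3003 + 61776 = 64779.
Probability = 64779/10518300 = 1661/269700.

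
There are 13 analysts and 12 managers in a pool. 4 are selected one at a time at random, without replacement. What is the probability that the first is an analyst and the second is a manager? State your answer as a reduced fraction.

13/50

Multiply the conditional probabilities at each draw: 13/25 · 12/24 = 156/600 = 13/50.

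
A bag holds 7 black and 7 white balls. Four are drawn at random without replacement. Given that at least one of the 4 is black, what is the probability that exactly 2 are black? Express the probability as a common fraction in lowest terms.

Work in counts. Selections with at least one black: C(14,4) − C(7,4) = 1001 − 35 = 966.
Of those, selections where exactly 2 are black: C(7,2)·C(7,2) = 21·21 = 441.
Conditional probability = 441/966 = 21/46.

21/46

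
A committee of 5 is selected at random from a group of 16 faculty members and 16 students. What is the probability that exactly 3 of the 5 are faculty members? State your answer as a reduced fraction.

300/899

There are C(32,5) = 201376 ways to choose 5 from 32.
Selections with exactly 3 faculty members: choose 3 of the 16 faculty members and 2 of the 16 students, C(16,3)·C(16,2) = 560·120 = 67200.
Probability = 67200/201376 = 300/899.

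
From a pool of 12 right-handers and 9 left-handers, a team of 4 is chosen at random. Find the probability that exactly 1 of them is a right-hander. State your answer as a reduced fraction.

Total number of selections: C(21,4) = 5985.
Selections with exactly 1 right-hander: choose 1 of the 12 right-handers and 3 of the 9 left-handers, C(12,1)·C(9,3) = 12·84 = 1008.
Probability = 1008/5985 = 16/95.

16/95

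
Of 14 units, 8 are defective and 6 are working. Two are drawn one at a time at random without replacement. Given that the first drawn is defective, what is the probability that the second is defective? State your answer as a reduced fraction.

After removing one defective, 13 remain: 7 defective and 6 working.
So the probability the next is defective is 7/13.

7/13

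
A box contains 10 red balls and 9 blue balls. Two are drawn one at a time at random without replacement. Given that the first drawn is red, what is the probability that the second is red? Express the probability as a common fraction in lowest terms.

After removing one red, 18 remain: 9 red and 9 blue.
So the probability the next is red is 9/18 = 1/2.

1/2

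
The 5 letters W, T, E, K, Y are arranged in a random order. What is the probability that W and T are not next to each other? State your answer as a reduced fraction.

There are 5! = 120 arrangements.
Arrangements with W and T adjacent: 2·4! = 48.
So not adjacent: 120 − 48 = 72, probability 72/120 = 3/5.

3/5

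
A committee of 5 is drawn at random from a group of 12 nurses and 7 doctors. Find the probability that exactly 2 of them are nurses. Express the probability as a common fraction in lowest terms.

385/1938

There are C(19,5) = 11628 ways to choose 5 from 19.
Selections with exactly 2 nurses: choose 2 of the 12 nurses and 3 of the 7 doctors, C(12,2)·C(7,3) = 66·35 = 2310.
Probability = 2310/11628 = 385/1938.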